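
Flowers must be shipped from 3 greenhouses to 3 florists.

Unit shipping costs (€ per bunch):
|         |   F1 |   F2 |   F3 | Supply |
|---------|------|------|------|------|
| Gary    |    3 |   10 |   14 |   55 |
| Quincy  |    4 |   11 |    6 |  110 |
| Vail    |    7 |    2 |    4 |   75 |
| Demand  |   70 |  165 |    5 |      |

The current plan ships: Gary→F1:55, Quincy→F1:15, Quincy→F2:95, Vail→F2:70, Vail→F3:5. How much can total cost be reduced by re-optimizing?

35

Current plan cost = 55·3 + 15·4 + 95·11 + 70·2 + 5·4 = €1430.
Optimal plan:
  Gary–F2: 55 × €10 = €550
  Quincy–F1: 70 × €4 = €280
  Quincy–F2: 35 × €11 = €385
  Quincy–F3: 5 × €6 = €30
  Vail–F2: 75 × €2 = €150
Optimal cost = €1395.
Saving = 1430 − 1395 = €35.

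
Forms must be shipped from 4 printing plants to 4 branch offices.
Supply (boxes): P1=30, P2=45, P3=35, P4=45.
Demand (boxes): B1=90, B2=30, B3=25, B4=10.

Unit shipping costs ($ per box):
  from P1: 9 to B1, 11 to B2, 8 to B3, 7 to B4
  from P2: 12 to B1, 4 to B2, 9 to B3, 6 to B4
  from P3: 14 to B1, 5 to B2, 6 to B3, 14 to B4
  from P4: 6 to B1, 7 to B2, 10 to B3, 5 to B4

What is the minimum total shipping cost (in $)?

1060

An optimal shipping plan:
  P1–B1: 30 × $9 = $270
  P2–B1: 15 × $12 = $180
  P2–B2: 20 × $4 = $80
  P2–B4: 10 × $6 = $60
  P3–B2: 10 × $5 = $50
  P3–B3: 25 × $6 = $150
  P4–B1: 45 × $6 = $270
Total = 270 + 180 + 80 + 60 + 50 + 150 + 270 = $1060.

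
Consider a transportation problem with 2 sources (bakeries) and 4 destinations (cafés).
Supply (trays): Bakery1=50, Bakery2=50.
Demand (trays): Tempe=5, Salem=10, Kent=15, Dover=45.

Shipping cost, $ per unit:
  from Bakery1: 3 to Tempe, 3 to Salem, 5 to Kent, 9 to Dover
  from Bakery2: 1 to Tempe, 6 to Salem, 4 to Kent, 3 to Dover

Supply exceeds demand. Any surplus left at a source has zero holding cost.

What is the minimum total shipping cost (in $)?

A cheapest plan:
  Bakery1→Salem: 10 trays
  Bakery1→Kent: 15 trays
  Bakery2→Tempe: 5 trays
  Bakery2→Dover: 45 trays
Total cost = $245.

245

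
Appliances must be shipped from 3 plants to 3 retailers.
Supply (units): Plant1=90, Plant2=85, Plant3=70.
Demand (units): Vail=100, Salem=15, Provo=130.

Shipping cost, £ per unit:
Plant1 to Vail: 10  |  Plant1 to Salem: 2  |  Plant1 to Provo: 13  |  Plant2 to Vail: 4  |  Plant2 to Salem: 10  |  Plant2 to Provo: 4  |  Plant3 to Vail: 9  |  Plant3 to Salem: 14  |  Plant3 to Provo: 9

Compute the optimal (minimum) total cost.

1750

Optimal allocation:
  Plant1→Vail: 75 × £10 = £750
  Plant1→Salem: 15 × £2 = £30
  Plant2→Provo: 85 × £4 = £340
  Plant3→Vail: 25 × £9 = £225
  Plant3→Provo: 45 × £9 = £405
Total = 750 + 30 + 340 + 225 + 405 = £1750.
(Supply check: Plant1 ships 90; Plant2 ships 85; Plant3 ships 70.)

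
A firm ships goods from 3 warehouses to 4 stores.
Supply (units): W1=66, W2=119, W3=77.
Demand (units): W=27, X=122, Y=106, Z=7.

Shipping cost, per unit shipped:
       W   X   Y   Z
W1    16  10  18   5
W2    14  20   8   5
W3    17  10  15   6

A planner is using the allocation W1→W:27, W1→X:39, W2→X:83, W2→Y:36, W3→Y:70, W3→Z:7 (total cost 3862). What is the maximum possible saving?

Current plan cost = 27·16 + 39·10 + 83·20 + 36·8 + 70·15 + 7·6 = 3862.
Optimal plan:
  W1 to W: 14 × 16 = 224
  W1 to X: 45 × 10 = 450
  W1 to Z: 7 × 5 = 35
  W2 to W: 13 × 14 = 182
  W2 to Y: 106 × 8 = 848
  W3 to X: 77 × 10 = 770
Optimal cost = 2509.
Saving = 3862 − 2509 = 1353.

1353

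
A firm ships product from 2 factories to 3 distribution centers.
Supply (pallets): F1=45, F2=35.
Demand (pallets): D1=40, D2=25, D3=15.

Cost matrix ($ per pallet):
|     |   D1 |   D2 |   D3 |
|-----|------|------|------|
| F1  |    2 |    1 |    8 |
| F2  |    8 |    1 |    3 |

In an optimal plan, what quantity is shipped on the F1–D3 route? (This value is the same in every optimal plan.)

The minimum-cost plan:
  F1 to D1: 40 × $2 = $80
  F1 to D2: 5 × $1 = $5
  F2 to D2: 20 × $1 = $20
  F2 to D3: 15 × $3 = $45
Total cost = $150.
The route F1→D3 is not used.

0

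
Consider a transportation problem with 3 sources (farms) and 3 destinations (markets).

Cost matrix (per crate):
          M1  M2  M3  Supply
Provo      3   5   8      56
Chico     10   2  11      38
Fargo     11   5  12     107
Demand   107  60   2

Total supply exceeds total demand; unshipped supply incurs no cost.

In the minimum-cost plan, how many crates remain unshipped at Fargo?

32

Minimum-cost shipments:
  Provo to M1: 56 × 3 = 168
  Chico to M2: 38 × 2 = 76
  Fargo to M1: 51 × 11 = 561
  Fargo to M2: 22 × 5 = 110
  Fargo to M3: 2 × 12 = 24
Total cost = 939.
Fargo ships 75 of its 107, leaving 32.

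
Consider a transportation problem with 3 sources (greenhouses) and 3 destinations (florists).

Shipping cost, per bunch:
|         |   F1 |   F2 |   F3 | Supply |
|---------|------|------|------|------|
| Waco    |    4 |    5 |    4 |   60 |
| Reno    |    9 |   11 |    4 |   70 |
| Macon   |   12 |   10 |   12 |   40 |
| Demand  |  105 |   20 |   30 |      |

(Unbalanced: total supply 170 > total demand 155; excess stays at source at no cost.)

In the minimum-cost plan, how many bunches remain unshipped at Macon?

15

Minimum-cost shipments:
  Waco–F1: 60 bunches
  Reno–F1: 40 bunches
  Reno–F3: 30 bunches
  Macon–F1: 5 bunches
  Macon–F2: 20 bunches
Total cost = 980.
Macon ships 25 of its 40, leaving 15.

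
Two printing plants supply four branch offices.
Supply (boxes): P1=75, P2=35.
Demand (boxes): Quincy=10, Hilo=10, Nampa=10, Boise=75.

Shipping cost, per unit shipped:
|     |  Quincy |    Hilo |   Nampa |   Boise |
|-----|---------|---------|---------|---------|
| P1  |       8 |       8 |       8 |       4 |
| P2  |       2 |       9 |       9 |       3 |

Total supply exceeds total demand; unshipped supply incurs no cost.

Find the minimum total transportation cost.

An optimal shipping plan:
  P1→Hilo: 10 × 8 = 80
  P1→Nampa: 10 × 8 = 80
  P1→Boise: 50 × 4 = 200
  P2→Quincy: 10 × 2 = 20
  P2→Boise: 25 × 3 = 75
Total = 80 + 80 + 200 + 20 + 75 = 455.
(Supply check: P1 ships 70; P2 ships 35.)

455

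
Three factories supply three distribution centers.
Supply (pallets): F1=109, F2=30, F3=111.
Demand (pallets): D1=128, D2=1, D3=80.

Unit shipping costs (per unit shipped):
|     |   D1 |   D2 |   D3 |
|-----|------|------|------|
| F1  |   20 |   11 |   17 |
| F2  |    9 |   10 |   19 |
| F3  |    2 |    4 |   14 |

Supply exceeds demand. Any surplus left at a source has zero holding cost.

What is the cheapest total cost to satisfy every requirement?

1745

One minimum-cost allocation:
  F1–D3: 80 × 17 = 1360
  F2–D1: 17 × 9 = 153
  F2–D2: 1 × 10 = 10
  F3–D1: 111 × 2 = 222
Total = 1360 + 153 + 10 + 222 = 1745.
(Supply check: F1 ships 80; F2 ships 18; F3 ships 111.)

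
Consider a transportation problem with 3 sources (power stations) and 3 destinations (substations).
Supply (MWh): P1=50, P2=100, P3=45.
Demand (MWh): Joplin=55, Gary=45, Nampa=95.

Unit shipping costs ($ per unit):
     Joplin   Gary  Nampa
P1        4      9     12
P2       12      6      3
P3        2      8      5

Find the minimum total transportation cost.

Optimal allocation:
  P1 to Joplin: 10 × $4 = $40
  P1 to Gary: 40 × $9 = $360
  P2 to Gary: 5 × $6 = $30
  P2 to Nampa: 95 × $3 = $285
  P3 to Joplin: 45 × $2 = $90
Total = 40 + 360 + 30 + 285 + 90 = $805.
(Supply check: P1 ships 50; P2 ships 100; P3 ships 45.)

805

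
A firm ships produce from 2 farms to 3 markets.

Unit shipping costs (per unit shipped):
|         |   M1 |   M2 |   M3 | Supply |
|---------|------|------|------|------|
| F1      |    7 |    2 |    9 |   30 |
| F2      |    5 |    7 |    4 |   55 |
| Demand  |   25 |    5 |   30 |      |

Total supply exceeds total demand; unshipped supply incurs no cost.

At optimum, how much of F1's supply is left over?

Minimum-cost shipments:
  F1->M2: 5 × 2 = 10
  F2->M1: 25 × 5 = 125
  F2->M3: 30 × 4 = 120
Total cost = 255.
F1 ships 5 of its 30, leaving 25.

25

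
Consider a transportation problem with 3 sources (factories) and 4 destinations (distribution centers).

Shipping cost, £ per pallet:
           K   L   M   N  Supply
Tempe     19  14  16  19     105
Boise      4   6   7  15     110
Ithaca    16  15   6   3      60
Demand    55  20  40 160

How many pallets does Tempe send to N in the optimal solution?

100

The minimum-cost plan:
  Tempe–L: 5 pallets
  Tempe–N: 100 pallets
  Boise–K: 55 pallets
  Boise–L: 15 pallets
  Boise–M: 40 pallets
  Ithaca–N: 60 pallets
Total cost = £2740.
So Tempe→N carries 100 pallets.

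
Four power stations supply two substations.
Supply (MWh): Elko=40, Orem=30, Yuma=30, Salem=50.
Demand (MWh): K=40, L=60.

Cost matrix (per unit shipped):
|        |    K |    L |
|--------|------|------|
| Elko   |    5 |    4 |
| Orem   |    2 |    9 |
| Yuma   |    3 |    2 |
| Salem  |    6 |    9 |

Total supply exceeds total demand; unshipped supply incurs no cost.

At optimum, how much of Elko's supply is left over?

Minimum-cost shipments:
  Elko->L: 40 × 4 = 160
  Orem->K: 30 × 2 = 60
  Yuma->K: 10 × 3 = 30
  Yuma->L: 20 × 2 = 40
Total cost = 290.
Elko ships 40 of its 40, leaving 0.

0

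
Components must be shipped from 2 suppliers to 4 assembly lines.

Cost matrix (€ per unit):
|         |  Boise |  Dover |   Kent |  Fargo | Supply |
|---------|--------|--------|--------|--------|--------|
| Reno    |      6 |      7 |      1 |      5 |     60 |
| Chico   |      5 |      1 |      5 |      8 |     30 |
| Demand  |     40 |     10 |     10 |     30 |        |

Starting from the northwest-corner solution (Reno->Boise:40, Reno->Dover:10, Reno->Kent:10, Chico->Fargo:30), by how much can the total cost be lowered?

Current plan cost = 40·6 + 10·7 + 10·1 + 30·8 = €560.
Optimal plan:
  Reno->Boise: 20 × €6 = €120
  Reno->Kent: 10 × €1 = €10
  Reno->Fargo: 30 × €5 = €150
  Chico->Boise: 20 × €5 = €100
  Chico->Dover: 10 × €1 = €10
Optimal cost = €390.
Saving = 560 − 390 = €170.

170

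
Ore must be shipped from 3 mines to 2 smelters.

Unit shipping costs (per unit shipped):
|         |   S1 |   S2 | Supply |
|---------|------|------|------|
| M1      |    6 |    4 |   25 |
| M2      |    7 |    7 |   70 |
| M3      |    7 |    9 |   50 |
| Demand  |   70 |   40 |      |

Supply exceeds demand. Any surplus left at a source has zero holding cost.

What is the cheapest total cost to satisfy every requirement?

One minimum-cost allocation:
  M1 to S2: 25 × 4 = 100
  M2 to S1: 20 × 7 = 140
  M2 to S2: 15 × 7 = 105
  M3 to S1: 50 × 7 = 350
Total = 100 + 140 + 105 + 350 = 695.

695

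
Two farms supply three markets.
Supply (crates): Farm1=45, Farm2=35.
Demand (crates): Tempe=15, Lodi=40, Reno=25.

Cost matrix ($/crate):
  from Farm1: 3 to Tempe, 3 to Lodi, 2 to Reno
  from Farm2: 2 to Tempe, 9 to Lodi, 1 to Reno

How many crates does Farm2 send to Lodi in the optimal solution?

Optimal shipments:
  Farm1 to Tempe: 5 crates
  Farm1 to Lodi: 40 crates
  Farm2 to Tempe: 10 crates
  Farm2 to Reno: 25 crates
Total cost = $180.
The route Farm2→Lodi is not used.

0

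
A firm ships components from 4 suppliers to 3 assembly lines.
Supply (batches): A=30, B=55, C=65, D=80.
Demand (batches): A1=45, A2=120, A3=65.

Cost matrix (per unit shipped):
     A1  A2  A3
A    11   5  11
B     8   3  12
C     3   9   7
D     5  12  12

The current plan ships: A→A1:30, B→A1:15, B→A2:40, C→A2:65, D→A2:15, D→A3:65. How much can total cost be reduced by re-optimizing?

Current plan cost = 30·11 + 15·8 + 40·3 + 65·9 + 15·12 + 65·12 = 2115.
Optimal plan:
  A to A2: 30 batches
  B to A2: 55 batches
  C to A3: 65 batches
  D to A1: 45 batches
  D to A2: 35 batches
Optimal cost = 1415.
Saving = 2115 − 1415 = 700.

700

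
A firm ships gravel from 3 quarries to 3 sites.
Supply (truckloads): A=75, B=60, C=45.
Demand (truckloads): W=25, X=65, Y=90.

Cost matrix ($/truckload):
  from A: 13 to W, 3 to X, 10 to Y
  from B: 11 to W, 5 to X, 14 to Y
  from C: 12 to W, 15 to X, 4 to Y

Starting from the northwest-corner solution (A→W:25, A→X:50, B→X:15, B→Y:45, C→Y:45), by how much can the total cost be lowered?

190

Current plan cost = 25·13 + 50·3 + 15·5 + 45·14 + 45·4 = $1360.
Optimal plan:
  A–X: 30 × $3 = $90
  A–Y: 45 × $10 = $450
  B–W: 25 × $11 = $275
  B–X: 35 × $5 = $175
  C–Y: 45 × $4 = $180
Optimal cost = $1170.
Saving = 1360 − 1170 = $190.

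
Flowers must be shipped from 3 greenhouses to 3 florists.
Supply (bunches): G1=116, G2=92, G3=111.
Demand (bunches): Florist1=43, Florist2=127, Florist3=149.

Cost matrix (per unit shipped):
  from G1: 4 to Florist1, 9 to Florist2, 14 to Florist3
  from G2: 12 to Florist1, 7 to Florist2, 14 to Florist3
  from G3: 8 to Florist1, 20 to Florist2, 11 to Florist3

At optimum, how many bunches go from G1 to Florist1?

43

Optimal shipments:
  G1->Florist1: 43 × 4 = 172
  G1->Florist2: 35 × 9 = 315
  G1->Florist3: 38 × 14 = 532
  G2->Florist2: 92 × 7 = 644
  G3->Florist3: 111 × 11 = 1221
Total cost = 2884.
So G1→Florist1 carries 43 bunches.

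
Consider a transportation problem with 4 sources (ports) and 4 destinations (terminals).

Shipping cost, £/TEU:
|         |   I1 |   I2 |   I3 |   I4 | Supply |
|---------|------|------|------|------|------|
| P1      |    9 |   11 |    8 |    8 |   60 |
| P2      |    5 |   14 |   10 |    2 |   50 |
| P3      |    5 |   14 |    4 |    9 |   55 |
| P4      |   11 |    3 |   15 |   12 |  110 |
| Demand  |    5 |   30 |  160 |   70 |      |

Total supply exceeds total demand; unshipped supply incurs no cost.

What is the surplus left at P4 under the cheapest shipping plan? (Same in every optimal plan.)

10

Minimum-cost shipments:
  P1–I3: 60 TEU
  P2–I4: 50 TEU
  P3–I3: 55 TEU
  P4–I1: 5 TEU
  P4–I2: 30 TEU
  P4–I3: 45 TEU
  P4–I4: 20 TEU
Total cost = £1860.
P4 ships 100 of its 110, leaving 10.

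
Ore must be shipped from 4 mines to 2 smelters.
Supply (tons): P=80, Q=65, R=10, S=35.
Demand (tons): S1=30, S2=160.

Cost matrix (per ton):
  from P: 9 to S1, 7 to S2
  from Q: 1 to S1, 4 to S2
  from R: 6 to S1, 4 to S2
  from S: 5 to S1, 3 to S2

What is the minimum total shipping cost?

875

One minimum-cost allocation:
  P–S2: 80 × 7 = 560
  Q–S1: 30 × 1 = 30
  Q–S2: 35 × 4 = 140
  R–S2: 10 × 4 = 40
  S–S2: 35 × 3 = 105
Total = 560 + 30 + 140 + 40 + 105 = 875.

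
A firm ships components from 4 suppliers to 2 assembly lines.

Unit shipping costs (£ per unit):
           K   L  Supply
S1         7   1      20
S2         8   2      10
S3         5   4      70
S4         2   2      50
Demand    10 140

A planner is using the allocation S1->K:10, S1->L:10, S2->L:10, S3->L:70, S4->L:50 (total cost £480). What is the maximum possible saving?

Current plan cost = 10·7 + 10·1 + 10·2 + 70·4 + 50·2 = £480.
Optimal plan:
  S1 to L: 20 × £1 = £20
  S2 to L: 10 × £2 = £20
  S3 to L: 70 × £4 = £280
  S4 to K: 10 × £2 = £20
  S4 to L: 40 × £2 = £80
Optimal cost = £420.
Saving = 480 − 420 = £60.

60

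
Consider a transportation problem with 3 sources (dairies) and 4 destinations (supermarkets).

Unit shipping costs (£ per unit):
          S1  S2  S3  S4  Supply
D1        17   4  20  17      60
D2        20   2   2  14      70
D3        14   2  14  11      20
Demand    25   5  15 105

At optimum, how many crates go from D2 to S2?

0

The minimum-cost plan:
  D1–S1: 25 × £17 = £425
  D1–S2: 5 × £4 = £20
  D1–S4: 30 × £17 = £510
  D2–S3: 15 × £2 = £30
  D2–S4: 55 × £14 = £770
  D3–S4: 20 × £11 = £220
Total cost = £1975.
The route D2→S2 is not used.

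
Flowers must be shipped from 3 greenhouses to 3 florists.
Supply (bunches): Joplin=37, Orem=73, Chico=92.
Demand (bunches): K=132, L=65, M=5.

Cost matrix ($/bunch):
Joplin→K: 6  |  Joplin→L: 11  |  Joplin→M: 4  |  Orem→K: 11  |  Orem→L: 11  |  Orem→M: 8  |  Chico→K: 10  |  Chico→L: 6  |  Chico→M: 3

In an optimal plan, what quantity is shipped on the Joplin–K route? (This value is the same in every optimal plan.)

37

Solving gives:
  Joplin–K: 37 × $6 = $222
  Orem–K: 73 × $11 = $803
  Chico–K: 22 × $10 = $220
  Chico–L: 65 × $6 = $390
  Chico–M: 5 × $3 = $15
Total cost = $1650.
So Joplin→K carries 37 bunches.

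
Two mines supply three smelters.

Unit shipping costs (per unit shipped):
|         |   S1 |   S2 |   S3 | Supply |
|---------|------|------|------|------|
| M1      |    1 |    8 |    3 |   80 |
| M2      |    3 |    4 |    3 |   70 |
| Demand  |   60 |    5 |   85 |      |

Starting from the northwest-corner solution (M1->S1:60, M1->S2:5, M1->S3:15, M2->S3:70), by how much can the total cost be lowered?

20

Current plan cost = 60·1 + 5·8 + 15·3 + 70·3 = 355.
Optimal plan:
  M1–S1: 60 × 1 = 60
  M1–S3: 20 × 3 = 60
  M2–S2: 5 × 4 = 20
  M2–S3: 65 × 3 = 195
Optimal cost = 335.
Saving = 355 − 335 = 20.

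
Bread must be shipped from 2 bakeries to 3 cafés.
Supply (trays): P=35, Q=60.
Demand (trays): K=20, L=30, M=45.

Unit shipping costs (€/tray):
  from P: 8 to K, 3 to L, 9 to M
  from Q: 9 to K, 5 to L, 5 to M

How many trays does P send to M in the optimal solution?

Optimal shipments:
  P–K: 5 × €8 = €40
  P–L: 30 × €3 = €90
  Q–K: 15 × €9 = €135
  Q–M: 45 × €5 = €225
Total cost = €490.
The route P→M is not used.

0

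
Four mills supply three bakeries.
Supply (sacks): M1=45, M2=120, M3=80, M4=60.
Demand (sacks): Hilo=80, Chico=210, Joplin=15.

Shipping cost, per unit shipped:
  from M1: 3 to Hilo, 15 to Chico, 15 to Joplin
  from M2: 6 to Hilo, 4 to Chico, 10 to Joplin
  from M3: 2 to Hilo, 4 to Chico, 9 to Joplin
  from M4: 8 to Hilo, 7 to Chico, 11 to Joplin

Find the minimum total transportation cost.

1345

A cheapest plan:
  M1–Hilo: 45 × 3 = 135
  M2–Chico: 120 × 4 = 480
  M3–Hilo: 35 × 2 = 70
  M3–Chico: 45 × 4 = 180
  M4–Chico: 45 × 7 = 315
  M4–Joplin: 15 × 11 = 165
Total = 135 + 480 + 70 + 180 + 315 + 165 = 1345.
(Supply check: M1 ships 45; M2 ships 120; M3 ships 80; M4 ships 60.)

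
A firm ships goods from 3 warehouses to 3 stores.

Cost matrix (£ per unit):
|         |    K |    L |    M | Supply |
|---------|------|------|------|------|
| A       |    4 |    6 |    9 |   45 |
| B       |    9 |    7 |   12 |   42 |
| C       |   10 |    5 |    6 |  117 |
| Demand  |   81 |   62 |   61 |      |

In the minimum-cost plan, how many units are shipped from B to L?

6

Optimal shipments:
  A->K: 45 × £4 = £180
  B->K: 36 × £9 = £324
  B->L: 6 × £7 = £42
  C->L: 56 × £5 = £280
  C->M: 61 × £6 = £366
Total cost = £1192.
So B→L carries 6 units.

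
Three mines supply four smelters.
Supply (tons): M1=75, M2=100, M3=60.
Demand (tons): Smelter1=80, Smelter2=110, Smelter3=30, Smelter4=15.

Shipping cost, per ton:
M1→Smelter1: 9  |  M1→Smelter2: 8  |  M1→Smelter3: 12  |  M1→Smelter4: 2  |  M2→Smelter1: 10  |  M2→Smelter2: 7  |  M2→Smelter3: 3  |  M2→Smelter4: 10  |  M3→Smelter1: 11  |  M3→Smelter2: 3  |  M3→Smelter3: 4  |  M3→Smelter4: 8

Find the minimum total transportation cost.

A cheapest plan:
  M1->Smelter1: 60 tons
  M1->Smelter4: 15 tons
  M2->Smelter1: 20 tons
  M2->Smelter2: 50 tons
  M2->Smelter3: 30 tons
  M3->Smelter2: 60 tons
Total cost = 1390.

1390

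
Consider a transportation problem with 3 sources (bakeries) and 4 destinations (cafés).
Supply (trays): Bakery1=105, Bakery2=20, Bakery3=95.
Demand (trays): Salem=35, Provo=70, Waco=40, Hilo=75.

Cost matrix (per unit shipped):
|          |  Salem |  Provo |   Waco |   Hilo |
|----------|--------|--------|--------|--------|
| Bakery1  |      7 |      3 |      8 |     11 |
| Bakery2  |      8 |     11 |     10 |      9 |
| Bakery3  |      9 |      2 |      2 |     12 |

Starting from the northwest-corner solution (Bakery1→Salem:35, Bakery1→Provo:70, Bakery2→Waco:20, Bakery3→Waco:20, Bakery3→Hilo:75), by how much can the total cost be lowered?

Current plan cost = 35·7 + 70·3 + 20·10 + 20·2 + 75·12 = 1595.
Optimal plan:
  Bakery1–Salem: 35 trays
  Bakery1–Provo: 15 trays
  Bakery1–Hilo: 55 trays
  Bakery2–Hilo: 20 trays
  Bakery3–Provo: 55 trays
  Bakery3–Waco: 40 trays
Optimal cost = 1265.
Saving = 1595 − 1265 = 330.

330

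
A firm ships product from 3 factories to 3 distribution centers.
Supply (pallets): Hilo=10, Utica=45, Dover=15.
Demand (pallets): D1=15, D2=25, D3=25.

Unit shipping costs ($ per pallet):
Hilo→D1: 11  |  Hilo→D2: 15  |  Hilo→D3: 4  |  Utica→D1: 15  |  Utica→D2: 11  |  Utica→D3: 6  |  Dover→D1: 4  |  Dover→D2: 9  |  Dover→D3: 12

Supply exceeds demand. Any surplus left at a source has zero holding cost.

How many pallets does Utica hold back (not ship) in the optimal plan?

5

Minimum-cost shipments:
  Hilo→D3: 10 × $4 = $40
  Utica→D2: 25 × $11 = $275
  Utica→D3: 15 × $6 = $90
  Dover→D1: 15 × $4 = $60
Total cost = $465.
Utica ships 40 of its 45, leaving 5.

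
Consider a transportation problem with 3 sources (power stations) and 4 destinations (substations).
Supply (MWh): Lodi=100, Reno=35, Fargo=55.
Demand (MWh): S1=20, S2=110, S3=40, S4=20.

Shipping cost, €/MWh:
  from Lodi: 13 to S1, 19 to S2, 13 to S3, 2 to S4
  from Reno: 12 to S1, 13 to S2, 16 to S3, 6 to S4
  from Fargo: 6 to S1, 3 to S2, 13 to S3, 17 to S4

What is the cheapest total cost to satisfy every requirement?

1820

A cheapest plan:
  Lodi->S1: 20 × €13 = €260
  Lodi->S2: 20 × €19 = €380
  Lodi->S3: 40 × €13 = €520
  Lodi->S4: 20 × €2 = €40
  Reno->S2: 35 × €13 = €455
  Fargo->S2: 55 × €3 = €165
Total = 260 + 380 + 520 + 40 + 455 + 165 = €1820.
(Supply check: Lodi ships 100; Reno ships 35; Fargo ships 55.)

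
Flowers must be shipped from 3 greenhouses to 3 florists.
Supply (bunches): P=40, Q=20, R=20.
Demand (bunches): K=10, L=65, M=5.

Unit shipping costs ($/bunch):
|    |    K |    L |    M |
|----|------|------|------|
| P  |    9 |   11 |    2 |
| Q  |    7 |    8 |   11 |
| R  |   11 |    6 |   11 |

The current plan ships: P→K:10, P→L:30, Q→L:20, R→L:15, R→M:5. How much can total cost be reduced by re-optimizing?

Current plan cost = 10·9 + 30·11 + 20·8 + 15·6 + 5·11 = $725.
Optimal plan:
  P->K: 10 × $9 = $90
  P->L: 25 × $11 = $275
  P->M: 5 × $2 = $10
  Q->L: 20 × $8 = $160
  R->L: 20 × $6 = $120
Optimal cost = $655.
Saving = 725 − 655 = $70.

70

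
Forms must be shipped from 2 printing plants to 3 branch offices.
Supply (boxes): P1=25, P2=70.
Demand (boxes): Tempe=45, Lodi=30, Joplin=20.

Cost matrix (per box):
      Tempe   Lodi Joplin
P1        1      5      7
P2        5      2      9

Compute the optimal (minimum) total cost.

One minimum-cost allocation:
  P1->Tempe: 25 × 1 = 25
  P2->Tempe: 20 × 5 = 100
  P2->Lodi: 30 × 2 = 60
  P2->Joplin: 20 × 9 = 180
Total = 25 + 100 + 60 + 180 = 365.

365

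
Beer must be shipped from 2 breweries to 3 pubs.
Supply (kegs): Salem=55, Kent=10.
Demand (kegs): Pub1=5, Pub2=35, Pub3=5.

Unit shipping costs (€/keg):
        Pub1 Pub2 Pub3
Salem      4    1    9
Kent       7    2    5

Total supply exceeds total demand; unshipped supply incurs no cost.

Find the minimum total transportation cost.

Optimal allocation:
  Salem→Pub1: 5 × €4 = €20
  Salem→Pub2: 35 × €1 = €35
  Kent→Pub3: 5 × €5 = €25
Total = 20 + 35 + 25 = €80.

80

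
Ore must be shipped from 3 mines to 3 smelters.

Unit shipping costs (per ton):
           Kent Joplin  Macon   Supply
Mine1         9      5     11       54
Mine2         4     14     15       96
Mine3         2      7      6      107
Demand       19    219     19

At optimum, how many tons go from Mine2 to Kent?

Optimal shipments:
  Mine1–Joplin: 54 tons
  Mine2–Kent: 19 tons
  Mine2–Joplin: 77 tons
  Mine3–Joplin: 88 tons
  Mine3–Macon: 19 tons
Total cost = 2154.
So Mine2→Kent carries 19 tons.

19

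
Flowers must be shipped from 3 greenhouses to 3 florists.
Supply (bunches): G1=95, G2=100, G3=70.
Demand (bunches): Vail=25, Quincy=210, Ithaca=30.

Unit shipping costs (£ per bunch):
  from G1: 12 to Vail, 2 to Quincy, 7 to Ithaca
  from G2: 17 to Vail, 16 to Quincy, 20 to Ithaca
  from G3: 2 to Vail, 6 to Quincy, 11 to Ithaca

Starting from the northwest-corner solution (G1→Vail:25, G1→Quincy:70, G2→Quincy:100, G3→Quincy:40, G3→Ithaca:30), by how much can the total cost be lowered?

Current plan cost = 25·12 + 70·2 + 100·16 + 40·6 + 30·11 = £2610.
Optimal plan:
  G1 to Quincy: 95 × £2 = £190
  G2 to Quincy: 70 × £16 = £1120
  G2 to Ithaca: 30 × £20 = £600
  G3 to Vail: 25 × £2 = £50
  G3 to Quincy: 45 × £6 = £270
Optimal cost = £2230.
Saving = 2610 − 2230 = £380.

380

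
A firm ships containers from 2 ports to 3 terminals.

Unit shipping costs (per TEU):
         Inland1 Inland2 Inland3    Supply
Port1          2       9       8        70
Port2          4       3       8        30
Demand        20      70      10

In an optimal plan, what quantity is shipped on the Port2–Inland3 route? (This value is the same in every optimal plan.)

0

Solving gives:
  Port1 to Inland1: 20 × 2 = 40
  Port1 to Inland2: 40 × 9 = 360
  Port1 to Inland3: 10 × 8 = 80
  Port2 to Inland2: 30 × 3 = 90
Total cost = 570.
The route Port2→Inland3 is not used.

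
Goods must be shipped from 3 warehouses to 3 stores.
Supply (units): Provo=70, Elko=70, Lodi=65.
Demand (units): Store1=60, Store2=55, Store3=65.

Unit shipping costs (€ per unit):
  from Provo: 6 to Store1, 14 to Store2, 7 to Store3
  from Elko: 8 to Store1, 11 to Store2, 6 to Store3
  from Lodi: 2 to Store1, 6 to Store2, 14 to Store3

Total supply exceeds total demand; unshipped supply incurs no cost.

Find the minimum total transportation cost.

1040

A cheapest plan:
  Provo→Store1: 50 × €6 = €300
  Elko→Store3: 65 × €6 = €390
  Lodi→Store1: 10 × €2 = €20
  Lodi→Store2: 55 × €6 = €330
Total = 300 + 390 + 20 + 330 = €1040.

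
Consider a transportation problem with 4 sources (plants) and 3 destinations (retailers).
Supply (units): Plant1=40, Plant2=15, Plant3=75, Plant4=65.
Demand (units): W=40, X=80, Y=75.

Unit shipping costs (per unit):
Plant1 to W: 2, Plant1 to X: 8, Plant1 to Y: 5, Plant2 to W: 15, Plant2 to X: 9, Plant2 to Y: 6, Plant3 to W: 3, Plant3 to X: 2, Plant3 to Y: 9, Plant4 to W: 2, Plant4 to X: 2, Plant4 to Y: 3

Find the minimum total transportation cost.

One minimum-cost allocation:
  Plant1–W: 40 × 2 = 80
  Plant2–Y: 15 × 6 = 90
  Plant3–X: 75 × 2 = 150
  Plant4–X: 5 × 2 = 10
  Plant4–Y: 60 × 3 = 180
Total = 80 + 90 + 150 + 10 + 180 = 510.

510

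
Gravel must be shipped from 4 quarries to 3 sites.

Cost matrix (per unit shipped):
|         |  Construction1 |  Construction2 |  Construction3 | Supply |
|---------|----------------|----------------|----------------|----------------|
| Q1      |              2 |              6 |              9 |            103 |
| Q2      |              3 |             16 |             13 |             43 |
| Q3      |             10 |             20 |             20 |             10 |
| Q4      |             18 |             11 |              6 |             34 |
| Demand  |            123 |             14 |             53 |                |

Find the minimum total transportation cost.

828

Optimal allocation:
  Q1–Construction1: 70 × 2 = 140
  Q1–Construction2: 14 × 6 = 84
  Q1–Construction3: 19 × 9 = 171
  Q2–Construction1: 43 × 3 = 129
  Q3–Construction1: 10 × 10 = 100
  Q4–Construction3: 34 × 6 = 204
Total = 140 + 84 + 171 + 129 + 100 + 204 = 828.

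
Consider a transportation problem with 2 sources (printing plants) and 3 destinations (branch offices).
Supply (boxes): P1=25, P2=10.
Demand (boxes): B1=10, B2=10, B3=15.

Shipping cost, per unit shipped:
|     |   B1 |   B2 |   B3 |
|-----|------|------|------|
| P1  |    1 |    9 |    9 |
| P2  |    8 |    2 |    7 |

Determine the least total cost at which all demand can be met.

Optimal allocation:
  P1 to B1: 10 × 1 = 10
  P1 to B3: 15 × 9 = 135
  P2 to B2: 10 × 2 = 20
Total = 10 + 135 + 20 = 165.

165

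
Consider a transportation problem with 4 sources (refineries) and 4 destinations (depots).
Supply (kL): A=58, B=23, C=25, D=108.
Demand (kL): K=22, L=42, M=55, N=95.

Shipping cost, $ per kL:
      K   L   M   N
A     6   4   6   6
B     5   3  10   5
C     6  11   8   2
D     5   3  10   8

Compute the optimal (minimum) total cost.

Optimal allocation:
  A to M: 55 × $6 = $330
  A to N: 3 × $6 = $18
  B to N: 23 × $5 = $115
  C to N: 25 × $2 = $50
  D to K: 22 × $5 = $110
  D to L: 42 × $3 = $126
  D to N: 44 × $8 = $352
Total = 330 + 18 + 115 + 50 + 110 + 126 + 352 = $1101.
(Supply check: A ships 58; B ships 23; C ships 25; D ships 108.)

1101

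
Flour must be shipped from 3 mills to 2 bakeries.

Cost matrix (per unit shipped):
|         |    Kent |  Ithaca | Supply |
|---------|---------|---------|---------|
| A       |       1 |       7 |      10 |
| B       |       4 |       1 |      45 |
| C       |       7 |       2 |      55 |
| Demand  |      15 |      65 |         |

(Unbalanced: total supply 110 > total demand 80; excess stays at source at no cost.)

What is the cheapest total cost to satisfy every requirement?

120

A cheapest plan:
  A to Kent: 10 × 1 = 10
  B to Kent: 5 × 4 = 20
  B to Ithaca: 40 × 1 = 40
  C to Ithaca: 25 × 2 = 50
Total = 10 + 20 + 40 + 50 = 120.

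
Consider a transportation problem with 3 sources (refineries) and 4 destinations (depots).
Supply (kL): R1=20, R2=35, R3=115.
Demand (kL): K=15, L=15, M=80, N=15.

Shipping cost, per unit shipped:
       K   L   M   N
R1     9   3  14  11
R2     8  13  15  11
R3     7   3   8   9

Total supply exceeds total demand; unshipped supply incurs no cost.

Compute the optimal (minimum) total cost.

925

A cheapest plan:
  R1 to L: 15 × 3 = 45
  R3 to K: 15 × 7 = 105
  R3 to M: 80 × 8 = 640
  R3 to N: 15 × 9 = 135
Total = 45 + 105 + 640 + 135 = 925.
(Supply check: R1 ships 15; R2 ships 0; R3 ships 110.)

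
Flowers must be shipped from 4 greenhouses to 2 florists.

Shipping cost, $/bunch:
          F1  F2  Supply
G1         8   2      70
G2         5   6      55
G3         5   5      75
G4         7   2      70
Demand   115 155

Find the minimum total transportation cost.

One minimum-cost allocation:
  G1→F2: 70 bunches
  G2→F1: 55 bunches
  G3→F1: 60 bunches
  G3→F2: 15 bunches
  G4→F2: 70 bunches
Total cost = $930.

930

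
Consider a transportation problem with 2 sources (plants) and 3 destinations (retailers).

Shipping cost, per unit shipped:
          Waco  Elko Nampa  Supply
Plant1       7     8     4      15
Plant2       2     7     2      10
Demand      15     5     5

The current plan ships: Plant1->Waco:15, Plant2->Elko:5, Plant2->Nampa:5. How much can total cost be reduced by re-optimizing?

35

Current plan cost = 15·7 + 5·7 + 5·2 = 150.
Optimal plan:
  Plant1->Waco: 5 units
  Plant1->Elko: 5 units
  Plant1->Nampa: 5 units
  Plant2->Waco: 10 units
Optimal cost = 115.
Saving = 150 − 115 = 35.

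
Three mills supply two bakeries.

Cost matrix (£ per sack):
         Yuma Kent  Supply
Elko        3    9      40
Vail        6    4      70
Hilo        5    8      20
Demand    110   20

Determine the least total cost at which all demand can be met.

600

An optimal shipping plan:
  Elko->Yuma: 40 × £3 = £120
  Vail->Yuma: 50 × £6 = £300
  Vail->Kent: 20 × £4 = £80
  Hilo->Yuma: 20 × £5 = £100
Total = 120 + 300 + 80 + 100 = £600.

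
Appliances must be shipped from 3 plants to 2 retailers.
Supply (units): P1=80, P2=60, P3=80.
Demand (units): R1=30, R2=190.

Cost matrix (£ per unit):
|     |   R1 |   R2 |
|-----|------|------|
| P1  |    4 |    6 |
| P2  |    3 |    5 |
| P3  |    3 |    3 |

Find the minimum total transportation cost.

A cheapest plan:
  P1 to R1: 30 × £4 = £120
  P1 to R2: 50 × £6 = £300
  P2 to R2: 60 × £5 = £300
  P3 to R2: 80 × £3 = £240
Total = 120 + 300 + 300 + 240 = £960.
(Supply check: P1 ships 80; P2 ships 60; P3 ships 80.)

960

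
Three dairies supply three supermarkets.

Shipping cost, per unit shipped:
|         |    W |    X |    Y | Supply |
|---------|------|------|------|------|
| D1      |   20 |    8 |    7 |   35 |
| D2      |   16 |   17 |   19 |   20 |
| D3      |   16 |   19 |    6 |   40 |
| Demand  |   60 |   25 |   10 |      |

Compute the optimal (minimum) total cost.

A cheapest plan:
  D1->X: 25 × 8 = 200
  D1->Y: 10 × 7 = 70
  D2->W: 20 × 16 = 320
  D3->W: 40 × 16 = 640
Total = 200 + 70 + 320 + 640 = 1230.

1230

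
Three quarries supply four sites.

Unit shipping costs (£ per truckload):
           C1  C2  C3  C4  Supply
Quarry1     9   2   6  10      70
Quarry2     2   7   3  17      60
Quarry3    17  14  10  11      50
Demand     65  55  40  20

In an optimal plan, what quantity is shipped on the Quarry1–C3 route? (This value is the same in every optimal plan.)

10

The minimum-cost plan:
  Quarry1 to C1: 5 × £9 = £45
  Quarry1 to C2: 55 × £2 = £110
  Quarry1 to C3: 10 × £6 = £60
  Quarry2 to C1: 60 × £2 = £120
  Quarry3 to C3: 30 × £10 = £300
  Quarry3 to C4: 20 × £11 = £220
Total cost = £855.
So Quarry1→C3 carries 10 truckloads.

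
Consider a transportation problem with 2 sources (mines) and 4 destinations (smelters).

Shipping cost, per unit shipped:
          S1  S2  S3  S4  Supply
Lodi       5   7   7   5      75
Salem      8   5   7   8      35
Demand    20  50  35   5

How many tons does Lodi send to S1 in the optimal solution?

Solving gives:
  Lodi–S1: 20 × 5 = 100
  Lodi–S2: 15 × 7 = 105
  Lodi–S3: 35 × 7 = 245
  Lodi–S4: 5 × 5 = 25
  Salem–S2: 35 × 5 = 175
Total cost = 650.
So Lodi→S1 carries 20 tons.

20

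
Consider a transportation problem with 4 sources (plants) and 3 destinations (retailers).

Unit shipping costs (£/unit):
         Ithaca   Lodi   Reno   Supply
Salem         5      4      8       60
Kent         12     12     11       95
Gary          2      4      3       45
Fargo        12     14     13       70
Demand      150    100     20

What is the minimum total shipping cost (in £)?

A cheapest plan:
  Salem->Lodi: 60 units
  Kent->Ithaca: 35 units
  Kent->Lodi: 40 units
  Kent->Reno: 20 units
  Gary->Ithaca: 45 units
  Fargo->Ithaca: 70 units
Total cost = £2290.
(Supply check: Salem ships 60; Kent ships 95; Gary ships 45; Fargo ships 70.)

2290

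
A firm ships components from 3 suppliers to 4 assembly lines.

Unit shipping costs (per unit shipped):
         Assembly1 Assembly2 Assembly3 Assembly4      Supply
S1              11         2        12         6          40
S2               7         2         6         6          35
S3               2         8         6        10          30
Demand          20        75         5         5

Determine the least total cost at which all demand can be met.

A cheapest plan:
  S1 to Assembly2: 40 × 2 = 80
  S2 to Assembly2: 35 × 2 = 70
  S3 to Assembly1: 20 × 2 = 40
  S3 to Assembly3: 5 × 6 = 30
  S3 to Assembly4: 5 × 10 = 50
Total = 80 + 70 + 40 + 30 + 50 = 270.

270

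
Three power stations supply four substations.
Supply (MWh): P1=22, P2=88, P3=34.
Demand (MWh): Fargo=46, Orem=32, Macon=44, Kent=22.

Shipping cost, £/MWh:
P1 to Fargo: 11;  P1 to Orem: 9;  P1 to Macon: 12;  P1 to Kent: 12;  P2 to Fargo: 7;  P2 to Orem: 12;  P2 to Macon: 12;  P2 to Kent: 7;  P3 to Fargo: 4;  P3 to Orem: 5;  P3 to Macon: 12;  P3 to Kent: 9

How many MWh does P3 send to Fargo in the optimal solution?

2

Solving gives:
  P1 to Macon: 22 × £12 = £264
  P2 to Fargo: 44 × £7 = £308
  P2 to Macon: 22 × £12 = £264
  P2 to Kent: 22 × £7 = £154
  P3 to Fargo: 2 × £4 = £8
  P3 to Orem: 32 × £5 = £160
Total cost = £1158.
So P3→Fargo carries 2 MWh.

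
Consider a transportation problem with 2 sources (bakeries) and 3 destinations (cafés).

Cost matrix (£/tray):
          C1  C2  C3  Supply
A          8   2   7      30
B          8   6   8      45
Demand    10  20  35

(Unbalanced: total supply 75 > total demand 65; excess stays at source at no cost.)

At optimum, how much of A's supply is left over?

Minimum-cost shipments:
  A→C2: 20 × £2 = £40
  A→C3: 10 × £7 = £70
  B→C1: 10 × £8 = £80
  B→C3: 25 × £8 = £200
Total cost = £390.
A ships 30 of its 30, leaving 0.

0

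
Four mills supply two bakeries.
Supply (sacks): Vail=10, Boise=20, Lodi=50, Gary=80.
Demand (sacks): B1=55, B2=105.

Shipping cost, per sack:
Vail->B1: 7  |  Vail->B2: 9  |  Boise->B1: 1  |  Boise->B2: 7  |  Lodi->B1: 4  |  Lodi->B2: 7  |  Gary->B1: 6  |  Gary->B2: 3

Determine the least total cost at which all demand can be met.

595

Optimal allocation:
  Vail->B2: 10 sacks
  Boise->B1: 20 sacks
  Lodi->B1: 35 sacks
  Lodi->B2: 15 sacks
  Gary->B2: 80 sacks
Total cost = 595.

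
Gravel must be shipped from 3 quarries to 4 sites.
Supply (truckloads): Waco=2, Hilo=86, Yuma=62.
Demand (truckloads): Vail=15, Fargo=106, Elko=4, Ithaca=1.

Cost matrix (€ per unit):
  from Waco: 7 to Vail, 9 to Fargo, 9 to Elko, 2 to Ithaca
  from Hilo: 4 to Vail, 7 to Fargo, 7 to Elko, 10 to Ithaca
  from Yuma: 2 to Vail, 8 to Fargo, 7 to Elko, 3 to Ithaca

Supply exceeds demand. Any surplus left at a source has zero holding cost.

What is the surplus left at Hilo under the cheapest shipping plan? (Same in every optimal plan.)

0

An optimal plan:
  Waco→Ithaca: 1 × €2 = €2
  Hilo→Fargo: 86 × €7 = €602
  Yuma→Vail: 15 × €2 = €30
  Yuma→Fargo: 20 × €8 = €160
  Yuma→Elko: 4 × €7 = €28
Total cost = €822.
Hilo ships 86 of its 86, leaving 0.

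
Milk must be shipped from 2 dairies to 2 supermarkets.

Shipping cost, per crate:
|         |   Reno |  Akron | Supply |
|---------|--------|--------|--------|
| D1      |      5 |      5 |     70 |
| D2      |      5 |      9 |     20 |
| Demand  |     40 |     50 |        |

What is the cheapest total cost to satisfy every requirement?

Optimal allocation:
  D1->Reno: 20 × 5 = 100
  D1->Akron: 50 × 5 = 250
  D2->Reno: 20 × 5 = 100
Total = 100 + 250 + 100 = 450.

450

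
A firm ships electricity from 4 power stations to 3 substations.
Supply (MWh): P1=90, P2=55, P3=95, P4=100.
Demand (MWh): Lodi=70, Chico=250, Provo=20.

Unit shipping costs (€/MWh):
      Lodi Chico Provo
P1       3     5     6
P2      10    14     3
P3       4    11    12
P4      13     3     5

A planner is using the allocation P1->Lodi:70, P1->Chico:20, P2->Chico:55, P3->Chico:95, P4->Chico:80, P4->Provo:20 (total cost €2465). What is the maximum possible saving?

610

Current plan cost = 70·3 + 20·5 + 55·14 + 95·11 + 80·3 + 20·5 = €2465.
Optimal plan:
  P1->Chico: 90 × €5 = €450
  P2->Chico: 35 × €14 = €490
  P2->Provo: 20 × €3 = €60
  P3->Lodi: 70 × €4 = €280
  P3->Chico: 25 × €11 = €275
  P4->Chico: 100 × €3 = €300
Optimal cost = €1855.
Saving = 2465 − 1855 = €610.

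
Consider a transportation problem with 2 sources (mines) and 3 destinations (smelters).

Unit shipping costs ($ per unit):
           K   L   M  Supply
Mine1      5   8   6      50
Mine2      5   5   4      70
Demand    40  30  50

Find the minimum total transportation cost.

570

Optimal allocation:
  Mine1 to K: 40 × $5 = $200
  Mine1 to M: 10 × $6 = $60
  Mine2 to L: 30 × $5 = $150
  Mine2 to M: 40 × $4 = $160
Total = 200 + 60 + 150 + 160 = $570.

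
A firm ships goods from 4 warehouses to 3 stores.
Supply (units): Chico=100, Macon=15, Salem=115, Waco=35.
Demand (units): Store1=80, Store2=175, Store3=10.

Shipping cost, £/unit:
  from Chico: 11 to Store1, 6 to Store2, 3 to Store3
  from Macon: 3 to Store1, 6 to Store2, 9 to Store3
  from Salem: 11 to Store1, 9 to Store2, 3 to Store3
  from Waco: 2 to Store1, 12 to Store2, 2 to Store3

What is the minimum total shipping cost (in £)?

1750

A cheapest plan:
  Chico to Store2: 100 × £6 = £600
  Macon to Store1: 15 × £3 = £45
  Salem to Store1: 30 × £11 = £330
  Salem to Store2: 75 × £9 = £675
  Salem to Store3: 10 × £3 = £30
  Waco to Store1: 35 × £2 = £70
Total = 600 + 45 + 330 + 675 + 30 + 70 = £1750.
(Supply check: Chico ships 100; Macon ships 15; Salem ships 115; Waco ships 35.)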